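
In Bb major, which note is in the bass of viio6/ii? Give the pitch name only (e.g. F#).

The applied chord viio6/ii is rooted on B: B-D-F.
The figure 6 means first inversion — the third is in the bass.

D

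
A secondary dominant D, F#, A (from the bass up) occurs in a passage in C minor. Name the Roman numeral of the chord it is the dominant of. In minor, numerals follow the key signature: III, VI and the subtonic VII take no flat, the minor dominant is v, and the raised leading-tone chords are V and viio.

V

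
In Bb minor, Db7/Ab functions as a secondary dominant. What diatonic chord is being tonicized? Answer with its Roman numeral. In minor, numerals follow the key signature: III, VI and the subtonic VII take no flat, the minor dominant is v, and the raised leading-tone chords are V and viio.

VI

The chord is a dominant seventh chord on Db.
A dominant resolves down a perfect fifth: Db → Gb. In Bb minor, Gb is scale degree 6, i.e. VI.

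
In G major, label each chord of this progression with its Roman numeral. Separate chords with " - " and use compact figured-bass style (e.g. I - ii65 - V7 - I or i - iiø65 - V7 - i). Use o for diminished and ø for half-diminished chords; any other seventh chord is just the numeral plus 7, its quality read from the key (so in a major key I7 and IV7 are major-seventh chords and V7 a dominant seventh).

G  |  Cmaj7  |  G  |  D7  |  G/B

I - IV7 - I - V7 - I6

G: major triad on G = scale degree 1 → I.
Cmaj7: major seventh chord on C = scale degree 4 → IV7.
G: root G is the tonic; major triad there is I.
D7: dominant seventh chord on D = scale degree 5 → V7.
G/B: major triad on G = scale degree 1 → I6.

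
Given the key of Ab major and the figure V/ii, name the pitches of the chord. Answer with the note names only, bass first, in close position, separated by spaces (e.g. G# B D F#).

F A C

The slash means an applied dominant: we want the dominant of ii. In Ab major, ii is Bb minor, and its dominant is built on F.
Building a major triad on F gives F-A-C.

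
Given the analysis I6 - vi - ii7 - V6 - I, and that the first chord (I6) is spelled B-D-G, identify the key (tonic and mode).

G major

The chord G/B is a major triad rooted on G; its label is I6.
If G is scale degree 1 and the mode makes that degree carry a major triad, the tonic is G and the mode is major.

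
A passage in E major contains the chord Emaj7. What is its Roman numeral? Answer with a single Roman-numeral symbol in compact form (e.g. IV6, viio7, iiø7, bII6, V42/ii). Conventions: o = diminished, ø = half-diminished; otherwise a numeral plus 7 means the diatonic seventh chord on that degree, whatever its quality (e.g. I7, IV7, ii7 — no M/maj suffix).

Stacked in thirds the chord is E-G#-B-D#: a major seventh chord on E.
E is scale degree 1 in E major, and a major seventh chord on that degree is written I7.

I7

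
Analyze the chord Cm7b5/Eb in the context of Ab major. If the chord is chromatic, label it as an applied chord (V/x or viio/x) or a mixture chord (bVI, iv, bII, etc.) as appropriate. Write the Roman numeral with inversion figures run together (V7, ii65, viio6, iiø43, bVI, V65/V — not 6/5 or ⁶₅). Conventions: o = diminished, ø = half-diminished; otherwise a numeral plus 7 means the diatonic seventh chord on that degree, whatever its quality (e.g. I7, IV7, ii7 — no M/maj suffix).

viiø65/IV

The pitches C-Eb-Gb-Bb form a half-diminished seventh chord rooted on C.
C sits a half step below Db (IV in Ab major); a diminished chord there is the applied leading-tone chord of IV.
With Eb in the bass the chord is in first inversion, so the figured bass is 65.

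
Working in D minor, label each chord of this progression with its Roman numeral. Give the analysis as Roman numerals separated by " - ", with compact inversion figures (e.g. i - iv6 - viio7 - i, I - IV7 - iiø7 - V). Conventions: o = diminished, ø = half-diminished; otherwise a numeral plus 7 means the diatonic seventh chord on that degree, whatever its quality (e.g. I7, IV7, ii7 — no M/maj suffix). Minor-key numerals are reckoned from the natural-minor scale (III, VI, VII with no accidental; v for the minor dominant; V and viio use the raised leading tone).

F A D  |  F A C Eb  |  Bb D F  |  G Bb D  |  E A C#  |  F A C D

i6 - V7/VI - VI - iv - V64 - i65

F-A-D: minor triad on D = scale degree 1 → i6.
F-A-C-Eb: a dominant seventh chord on F, the applied dominant of VI → V7/VI.
Bb-D-F: major triad on Bb = scale degree 6 → VI.
G-Bb-D: root G is the subdominant; minor triad there is iv.
E-A-C# has root A, degree 5 in D minor, so V64.
F-A-C-D: root D is the tonic; minor seventh chord there is i65.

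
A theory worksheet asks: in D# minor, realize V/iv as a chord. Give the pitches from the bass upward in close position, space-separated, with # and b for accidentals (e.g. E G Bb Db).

V/iv is a secondary dominant — the dominant triad of iv. iv in D# minor is G#, so the applied chord's root is D#, a perfect fifth above.
Building a major triad on D# gives D#-F##-A#.

D# F## A#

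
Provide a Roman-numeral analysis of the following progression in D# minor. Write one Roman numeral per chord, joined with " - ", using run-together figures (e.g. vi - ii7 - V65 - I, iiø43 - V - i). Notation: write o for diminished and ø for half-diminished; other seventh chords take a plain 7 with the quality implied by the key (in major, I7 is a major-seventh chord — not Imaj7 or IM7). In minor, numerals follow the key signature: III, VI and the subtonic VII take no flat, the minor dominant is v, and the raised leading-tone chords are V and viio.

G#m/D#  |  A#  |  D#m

G#m/D#: minor triad on G# = scale degree 4 → iv64.
A#: major triad on A# = scale degree 5 → V.
D#m has root D#, degree 1 in D# minor, so i.

iv64 - V - i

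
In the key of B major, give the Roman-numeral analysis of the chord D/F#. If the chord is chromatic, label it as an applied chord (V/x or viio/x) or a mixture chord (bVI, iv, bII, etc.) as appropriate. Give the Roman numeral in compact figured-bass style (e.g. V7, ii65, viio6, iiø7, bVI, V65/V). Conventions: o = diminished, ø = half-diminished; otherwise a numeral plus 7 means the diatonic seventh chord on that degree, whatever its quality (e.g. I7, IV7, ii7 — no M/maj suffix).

bIII6

Stacked in thirds the chord is D-F#-A: a major triad on D.
D is the lowered third degree of B major (diatonic 3 would be D#). This is a major triad on the lowered third degree, borrowed from the parallel minor.
With F# in the bass the chord is in first inversion, so the figured bass is 6.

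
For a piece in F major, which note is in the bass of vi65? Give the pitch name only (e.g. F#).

vi in F major has root D; the chord is D-F-A-C.
The figure 65 means first inversion — the third is in the bass.

F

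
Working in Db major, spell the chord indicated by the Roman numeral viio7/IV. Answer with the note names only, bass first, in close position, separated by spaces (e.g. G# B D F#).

viio7/IV is a secondary leading-tone chord. The target IV is Gb in Db major; the applied chord is rooted a semitone below, on F.
Building a fully diminished seventh chord on F gives F-Ab-Cb-Ebb.

F Ab Cb Ebb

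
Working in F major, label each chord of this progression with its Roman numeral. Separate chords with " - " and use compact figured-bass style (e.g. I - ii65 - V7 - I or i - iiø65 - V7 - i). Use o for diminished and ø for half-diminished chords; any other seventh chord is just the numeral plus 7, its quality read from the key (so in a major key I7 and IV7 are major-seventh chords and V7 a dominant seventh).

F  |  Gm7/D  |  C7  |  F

I - ii43 - V7 - I

F has root F, degree 1 in F major, so I.
Gm7/D: minor seventh chord on G = scale degree 2 → ii43.
C7 has root C, degree 5 in F major, so V7.
F has root F, degree 1 in F major, so I.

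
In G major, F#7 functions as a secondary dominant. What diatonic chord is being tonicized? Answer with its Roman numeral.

iii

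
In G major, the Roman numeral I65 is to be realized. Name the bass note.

B

I in G major has root G; the chord is G-B-D-F#.
The figure 65 means first inversion — the third is in the bass.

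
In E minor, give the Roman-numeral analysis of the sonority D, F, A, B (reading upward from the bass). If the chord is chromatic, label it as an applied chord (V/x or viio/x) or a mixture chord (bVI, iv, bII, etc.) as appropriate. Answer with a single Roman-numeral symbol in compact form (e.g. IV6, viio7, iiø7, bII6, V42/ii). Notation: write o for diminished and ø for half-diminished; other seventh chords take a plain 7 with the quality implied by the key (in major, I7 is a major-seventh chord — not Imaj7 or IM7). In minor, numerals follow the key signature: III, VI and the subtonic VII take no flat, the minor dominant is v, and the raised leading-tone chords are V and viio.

viiø65/VI

The pitches B-D-F-A form a half-diminished seventh chord rooted on B.
B sits a half step below C (VI in E minor); a diminished chord there is the applied leading-tone chord of VI.
With D in the bass the chord is in first inversion, so the figured bass is 65.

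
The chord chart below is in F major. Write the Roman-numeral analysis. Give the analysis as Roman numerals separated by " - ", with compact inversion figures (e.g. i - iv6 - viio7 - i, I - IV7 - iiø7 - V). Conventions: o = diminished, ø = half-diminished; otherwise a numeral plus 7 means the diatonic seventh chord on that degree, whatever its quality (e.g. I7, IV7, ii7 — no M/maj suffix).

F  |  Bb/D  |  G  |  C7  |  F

I - IV6 - V/V - V7 - I

F: major triad on F = scale degree 1 → I.
Bb/D has root Bb, degree 4 in F major, so IV6.
G: chromatic; G is V of V, so V/V.
C7: root C is the dominant; dominant seventh chord there is V7.
F has root F, degree 1 in F major, so I.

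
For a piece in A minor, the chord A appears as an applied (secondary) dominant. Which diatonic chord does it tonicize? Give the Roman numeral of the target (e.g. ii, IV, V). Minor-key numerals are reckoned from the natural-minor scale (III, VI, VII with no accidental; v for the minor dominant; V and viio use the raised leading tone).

iv

The chord is a major triad on A.
A dominant resolves down a perfect fifth: A → D. In A minor, D is scale degree 4, i.e. iv.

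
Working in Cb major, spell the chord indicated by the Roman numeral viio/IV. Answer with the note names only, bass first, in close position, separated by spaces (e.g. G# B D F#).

Eb Gb Bbb

viio/IV is a secondary leading-tone chord. The target IV is Fb in Cb major; the applied chord is rooted a semitone below, on Eb.
Building a diminished triad on Eb gives Eb-Gb-Bbb.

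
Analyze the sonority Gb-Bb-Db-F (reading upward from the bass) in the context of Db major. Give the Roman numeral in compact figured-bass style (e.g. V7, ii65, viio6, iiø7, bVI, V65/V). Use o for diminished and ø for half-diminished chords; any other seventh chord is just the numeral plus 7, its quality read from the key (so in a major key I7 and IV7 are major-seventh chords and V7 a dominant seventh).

Stacked in thirds the chord is Gb-Bb-Db-F: a major seventh chord on Gb.
In Db major, Gb is the subdominant; the diatonic major seventh chord there is IV7.

IV7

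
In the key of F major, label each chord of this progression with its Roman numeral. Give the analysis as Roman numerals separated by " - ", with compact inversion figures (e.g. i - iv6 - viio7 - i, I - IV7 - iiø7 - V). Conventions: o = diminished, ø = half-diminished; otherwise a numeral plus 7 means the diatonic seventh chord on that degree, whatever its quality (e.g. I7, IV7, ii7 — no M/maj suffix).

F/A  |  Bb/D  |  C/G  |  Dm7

F/A: major triad on F = scale degree 1 → I6.
Bb/D: root Bb is the subdominant; major triad there is IV6.
C/G: major triad on C = scale degree 5 → V64.
Dm7: minor seventh chord on D = scale degree 6 → vi7.

I6 - IV6 - V64 - vi7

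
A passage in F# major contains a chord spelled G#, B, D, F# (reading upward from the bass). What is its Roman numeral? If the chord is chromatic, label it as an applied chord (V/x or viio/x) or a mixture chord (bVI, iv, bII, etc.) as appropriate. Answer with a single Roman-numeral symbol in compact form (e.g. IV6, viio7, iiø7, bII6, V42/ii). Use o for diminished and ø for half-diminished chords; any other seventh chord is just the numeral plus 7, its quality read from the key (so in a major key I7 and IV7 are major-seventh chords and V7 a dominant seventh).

iiø7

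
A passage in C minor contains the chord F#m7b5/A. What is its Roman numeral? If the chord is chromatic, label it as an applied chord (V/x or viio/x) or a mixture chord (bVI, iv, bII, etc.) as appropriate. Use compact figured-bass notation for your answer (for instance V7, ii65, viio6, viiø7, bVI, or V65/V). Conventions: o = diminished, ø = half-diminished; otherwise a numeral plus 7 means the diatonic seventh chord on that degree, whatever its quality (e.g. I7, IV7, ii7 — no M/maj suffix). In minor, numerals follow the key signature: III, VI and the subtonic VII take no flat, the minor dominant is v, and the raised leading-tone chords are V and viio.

viiø65/V

The pitches F#-A-C-E form a half-diminished seventh chord rooted on F#.
F# sits a half step below G (V in C minor); a diminished chord there is the applied leading-tone chord of V.
With A in the bass the chord is in first inversion, so the figured bass is 65.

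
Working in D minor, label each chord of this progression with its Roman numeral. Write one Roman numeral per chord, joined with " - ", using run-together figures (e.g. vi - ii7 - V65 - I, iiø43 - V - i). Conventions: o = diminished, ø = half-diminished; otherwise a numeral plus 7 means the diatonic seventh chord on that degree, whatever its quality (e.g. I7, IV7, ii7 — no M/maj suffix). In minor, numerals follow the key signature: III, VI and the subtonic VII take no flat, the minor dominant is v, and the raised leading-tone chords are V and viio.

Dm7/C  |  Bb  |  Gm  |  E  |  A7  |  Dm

i42 - VI - iv - V/V - V7 - i

Dm7/C: minor seventh chord on D = scale degree 1 → i42.
Bb: major triad on Bb = scale degree 6 → VI.
Gm: minor triad on G = scale degree 4 → iv.
E is the secondary dominant of V (major triad on E): V/V.
A7: root A is the dominant; dominant seventh chord there is V7.
Dm: minor triad on D = scale degree 1 → i.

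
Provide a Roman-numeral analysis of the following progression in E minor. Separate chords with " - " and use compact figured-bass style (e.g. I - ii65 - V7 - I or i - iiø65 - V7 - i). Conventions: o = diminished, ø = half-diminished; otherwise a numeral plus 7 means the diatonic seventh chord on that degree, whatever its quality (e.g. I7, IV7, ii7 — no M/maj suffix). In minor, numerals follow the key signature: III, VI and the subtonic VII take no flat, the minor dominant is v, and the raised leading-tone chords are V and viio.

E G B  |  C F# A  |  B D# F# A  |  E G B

i - iio64 - V7 - i

E-G-B has root E, degree 1 in E minor, so i.
C-F#-A: diminished triad on F# = scale degree 2 → iio64.
B-D#-F#-A: dominant seventh chord on B = scale degree 5 → V7.
E-G-B: root E is the tonic; minor triad there is i.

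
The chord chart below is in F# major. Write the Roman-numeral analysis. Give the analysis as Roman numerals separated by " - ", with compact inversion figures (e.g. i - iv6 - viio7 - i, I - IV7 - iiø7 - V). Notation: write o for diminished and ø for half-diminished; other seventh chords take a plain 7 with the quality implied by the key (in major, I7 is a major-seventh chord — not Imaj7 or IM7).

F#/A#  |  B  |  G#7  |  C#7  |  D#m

I6 - IV - V7/V - V7 - vi

F#/A#: major triad on F# = scale degree 1 → I6.
B has root B, degree 4 in F# major, so IV.
G#7 is the secondary dominant of V (dominant seventh chord on G#): V7/V.
C#7: root C# is the dominant; dominant seventh chord there is V7.
D#m: minor triad on D# = scale degree 6 → vi.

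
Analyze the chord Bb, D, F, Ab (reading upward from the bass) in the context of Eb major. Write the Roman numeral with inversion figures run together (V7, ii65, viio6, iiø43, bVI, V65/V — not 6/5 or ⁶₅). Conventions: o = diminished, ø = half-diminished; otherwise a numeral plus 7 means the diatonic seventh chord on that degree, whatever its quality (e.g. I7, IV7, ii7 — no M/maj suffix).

V7

Stacked in thirds the chord is Bb-D-F-Ab: a dominant seventh chord on Bb.
Bb is scale degree 5 in Eb major, and a dominant seventh chord on that degree is written V7.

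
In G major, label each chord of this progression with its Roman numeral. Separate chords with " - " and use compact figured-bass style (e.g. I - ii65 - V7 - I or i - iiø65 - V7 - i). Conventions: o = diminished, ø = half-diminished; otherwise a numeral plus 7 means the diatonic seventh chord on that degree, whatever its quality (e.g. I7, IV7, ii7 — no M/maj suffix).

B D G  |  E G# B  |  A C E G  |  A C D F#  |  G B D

I6 - V/ii - ii7 - V43 - I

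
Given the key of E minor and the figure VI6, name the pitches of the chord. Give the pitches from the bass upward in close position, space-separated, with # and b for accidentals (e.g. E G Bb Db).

In E minor, scale degree 6 is C, and the diatonic chord built there is a major triad.
That chord is spelled C-E-G.
The figured bass 6 indicates first inversion, placing the third (E) in the bass: E-G-C.

E G C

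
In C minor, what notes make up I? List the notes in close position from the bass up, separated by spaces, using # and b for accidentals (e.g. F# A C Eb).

C E G

Scale degree 1 in C minor is C; here the chord built on it is altered to a major triad. I is the major tonic (Picardy third), borrowed from the parallel major.
So the chord is C-E-G, a major triad.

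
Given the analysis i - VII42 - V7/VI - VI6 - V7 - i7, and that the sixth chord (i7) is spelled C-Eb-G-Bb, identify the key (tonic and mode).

The anchor chord is a minor seventh chord on C, labeled i7.
If C is scale degree 1 and the mode makes that degree carry a minor seventh chord, the tonic is C and the mode is minor.

C minor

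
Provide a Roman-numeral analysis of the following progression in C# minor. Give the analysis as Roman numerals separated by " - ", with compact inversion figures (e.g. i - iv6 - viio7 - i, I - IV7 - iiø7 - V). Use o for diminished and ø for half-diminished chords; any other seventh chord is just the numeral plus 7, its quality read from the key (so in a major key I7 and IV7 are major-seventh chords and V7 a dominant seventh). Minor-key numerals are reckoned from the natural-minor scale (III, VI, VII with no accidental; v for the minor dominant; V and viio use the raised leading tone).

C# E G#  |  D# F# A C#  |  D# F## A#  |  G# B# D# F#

i - iiø7 - V/V - V7

C#-E-G# has root C#, degree 1 in C# minor, so i.
D#-F#-A-C#: half-diminished seventh chord on D# = scale degree 2 → iiø7.
D#-F##-A# is the secondary dominant of V (major triad on D#): V/V.
G#-B#-D#-F#: root G# is the dominant; dominant seventh chord there is V7.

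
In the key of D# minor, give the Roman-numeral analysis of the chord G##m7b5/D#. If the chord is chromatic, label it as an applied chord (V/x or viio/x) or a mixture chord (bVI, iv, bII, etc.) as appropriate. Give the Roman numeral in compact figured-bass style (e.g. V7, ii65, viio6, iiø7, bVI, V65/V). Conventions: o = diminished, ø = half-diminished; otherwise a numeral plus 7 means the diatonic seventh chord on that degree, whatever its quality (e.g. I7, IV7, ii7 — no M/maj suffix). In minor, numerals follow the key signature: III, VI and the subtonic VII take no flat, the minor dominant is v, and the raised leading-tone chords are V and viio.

Stacked in thirds the chord is G##-B#-D#-F##: a half-diminished seventh chord on G##.
G## sits a half step below A# (V in D# minor); a diminished chord there is the applied leading-tone chord of V.
With D# in the bass the chord is in second inversion, so the figured bass is 43.

viiø43/V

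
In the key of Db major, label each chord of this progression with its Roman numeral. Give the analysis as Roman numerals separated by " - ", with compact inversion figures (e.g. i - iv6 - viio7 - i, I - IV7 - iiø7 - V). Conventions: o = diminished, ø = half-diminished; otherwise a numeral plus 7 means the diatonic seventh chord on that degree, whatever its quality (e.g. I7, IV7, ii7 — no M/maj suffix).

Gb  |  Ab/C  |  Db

IV - V6 - I

Gb: major triad on Gb = scale degree 4 → IV.
Ab/C: root Ab is the dominant; major triad there is V6.
Db has root Db, degree 1 in Db major, so I.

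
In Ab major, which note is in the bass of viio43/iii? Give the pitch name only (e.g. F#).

F

The applied chord viio43/iii is rooted on B: B-D-F-Ab.
The figure 43 means second inversion — the fifth is in the bass.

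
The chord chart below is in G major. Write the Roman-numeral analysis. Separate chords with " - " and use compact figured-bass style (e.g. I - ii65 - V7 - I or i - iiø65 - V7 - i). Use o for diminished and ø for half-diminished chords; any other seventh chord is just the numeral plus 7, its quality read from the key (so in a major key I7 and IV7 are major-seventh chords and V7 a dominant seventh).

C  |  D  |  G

IV - V - I

C has root C, degree 4 in G major, so IV.
D has root D, degree 5 in G major, so V.
G: root G is the tonic; major triad there is I.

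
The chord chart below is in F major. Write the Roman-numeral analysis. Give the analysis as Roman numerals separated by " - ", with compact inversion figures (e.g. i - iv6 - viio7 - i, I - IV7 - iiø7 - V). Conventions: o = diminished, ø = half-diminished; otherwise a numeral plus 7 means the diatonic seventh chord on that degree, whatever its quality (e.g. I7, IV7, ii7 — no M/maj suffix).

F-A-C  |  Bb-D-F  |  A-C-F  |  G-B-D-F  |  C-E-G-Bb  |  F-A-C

I - IV - I6 - V7/V - V7 - I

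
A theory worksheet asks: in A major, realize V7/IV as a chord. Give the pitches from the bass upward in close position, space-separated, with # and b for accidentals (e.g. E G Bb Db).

The slash means an applied dominant: we want the dominant of IV. In A major, IV is D major, and its dominant is built on A.
Building a dominant seventh chord on A gives A-C#-E-G.

A C# E G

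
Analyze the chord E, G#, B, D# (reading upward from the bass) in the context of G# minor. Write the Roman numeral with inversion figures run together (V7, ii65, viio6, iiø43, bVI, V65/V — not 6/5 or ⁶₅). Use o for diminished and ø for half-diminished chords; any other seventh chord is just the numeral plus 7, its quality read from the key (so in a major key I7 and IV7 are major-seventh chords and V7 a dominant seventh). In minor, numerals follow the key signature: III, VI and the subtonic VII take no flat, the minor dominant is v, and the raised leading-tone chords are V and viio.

VI7

The pitches E-G#-B-D# form a major seventh chord rooted on E.
In G# minor, E is the submediant; the diatonic major seventh chord there is VI7.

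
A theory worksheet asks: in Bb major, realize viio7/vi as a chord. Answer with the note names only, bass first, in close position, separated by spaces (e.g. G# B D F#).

The slash marks an applied leading-tone chord: viio of vi. In Bb major, vi is G, so the leading tone to it is F#, a half step below.
Building a fully diminished seventh chord on F# gives F#-A-C-Eb.

F# A C Eb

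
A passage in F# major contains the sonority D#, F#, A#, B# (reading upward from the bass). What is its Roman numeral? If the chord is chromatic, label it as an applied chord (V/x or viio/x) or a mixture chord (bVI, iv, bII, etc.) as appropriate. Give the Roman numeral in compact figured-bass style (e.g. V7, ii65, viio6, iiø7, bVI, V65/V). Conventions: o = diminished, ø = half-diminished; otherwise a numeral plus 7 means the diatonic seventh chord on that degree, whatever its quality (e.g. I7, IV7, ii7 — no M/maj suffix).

The pitches B#-D#-F#-A# form a half-diminished seventh chord rooted on B#.
B# sits a half step below C# (V in F# major); a diminished chord there is the applied leading-tone chord of V.
With D# in the bass the chord is in first inversion, so the figured bass is 65.

viiø65/V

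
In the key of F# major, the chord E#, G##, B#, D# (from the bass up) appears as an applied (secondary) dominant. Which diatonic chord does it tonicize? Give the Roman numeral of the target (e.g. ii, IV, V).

iii

The chord is a dominant seventh chord on E#.
A dominant resolves down a perfect fifth: E# → A#. In F# major, A# is scale degree 3, i.e. iii.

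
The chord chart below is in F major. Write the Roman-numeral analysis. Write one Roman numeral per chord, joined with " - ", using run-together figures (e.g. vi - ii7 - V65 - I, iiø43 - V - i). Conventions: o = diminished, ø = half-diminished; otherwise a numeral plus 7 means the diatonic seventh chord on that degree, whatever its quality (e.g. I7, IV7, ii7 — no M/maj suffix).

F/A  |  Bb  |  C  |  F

I6 - IV - V - I

F/A has root F, degree 1 in F major, so I6.
Bb: root Bb is the subdominant; major triad there is IV.
C has root C, degree 5 in F major, so V.
F has root F, degree 1 in F major, so I.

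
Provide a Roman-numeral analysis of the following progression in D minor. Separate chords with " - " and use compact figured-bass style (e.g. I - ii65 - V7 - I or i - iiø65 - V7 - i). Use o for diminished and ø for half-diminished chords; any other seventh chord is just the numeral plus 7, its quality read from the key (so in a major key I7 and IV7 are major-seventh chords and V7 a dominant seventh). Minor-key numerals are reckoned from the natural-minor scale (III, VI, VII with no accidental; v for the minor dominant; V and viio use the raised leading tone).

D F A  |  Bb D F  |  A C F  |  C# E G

i - VI - III6 - viio

D-F-A: root D is the tonic; minor triad there is i.
Bb-D-F: root Bb is the submediant; major triad there is VI.
A-C-F has root F, degree 3 in D minor, so III6.
C#-E-G has root C#, degree 7 in D minor, so viio.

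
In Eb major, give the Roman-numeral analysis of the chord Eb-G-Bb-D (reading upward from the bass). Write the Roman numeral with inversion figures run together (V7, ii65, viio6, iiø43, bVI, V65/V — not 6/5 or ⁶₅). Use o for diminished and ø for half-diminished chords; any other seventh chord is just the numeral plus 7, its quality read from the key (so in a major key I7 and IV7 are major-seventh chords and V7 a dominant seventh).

I7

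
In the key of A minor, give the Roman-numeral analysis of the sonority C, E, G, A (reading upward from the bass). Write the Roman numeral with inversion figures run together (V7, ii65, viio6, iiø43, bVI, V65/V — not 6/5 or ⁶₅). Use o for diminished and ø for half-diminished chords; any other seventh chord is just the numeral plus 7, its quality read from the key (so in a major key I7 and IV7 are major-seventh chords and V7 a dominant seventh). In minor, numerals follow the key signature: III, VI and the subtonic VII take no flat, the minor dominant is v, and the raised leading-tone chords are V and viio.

The pitches A-C-E-G form a minor seventh chord rooted on A.
A is scale degree 1 in A minor, and a minor seventh chord on that degree is written i7.
With C in the bass the chord is in first inversion, so the figured bass is 65.

i65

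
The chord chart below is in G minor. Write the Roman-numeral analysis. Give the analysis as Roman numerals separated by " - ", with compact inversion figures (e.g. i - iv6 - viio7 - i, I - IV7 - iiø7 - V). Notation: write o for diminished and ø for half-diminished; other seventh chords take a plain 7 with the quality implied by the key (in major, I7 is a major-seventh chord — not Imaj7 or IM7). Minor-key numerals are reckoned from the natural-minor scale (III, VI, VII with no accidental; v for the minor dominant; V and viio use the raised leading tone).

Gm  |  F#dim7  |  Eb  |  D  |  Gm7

Gm: root G is the tonic; minor triad there is i.
F#dim7: fully diminished seventh chord on F# = scale degree 7 → viio7.
Eb: major triad on Eb = scale degree 6 → VI.
D: major triad on D = scale degree 5 → V.
Gm7: minor seventh chord on G = scale degree 1 → i7.

i - viio7 - VI - V - i7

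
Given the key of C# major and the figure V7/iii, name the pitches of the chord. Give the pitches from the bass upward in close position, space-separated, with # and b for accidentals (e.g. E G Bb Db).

The slash means an applied dominant: we want the dominant of iii. In C# major, iii is E# minor, and its dominant is built on B#.
Building a dominant seventh chord on B# gives B#-D##-F##-A#.

B# D## F## A#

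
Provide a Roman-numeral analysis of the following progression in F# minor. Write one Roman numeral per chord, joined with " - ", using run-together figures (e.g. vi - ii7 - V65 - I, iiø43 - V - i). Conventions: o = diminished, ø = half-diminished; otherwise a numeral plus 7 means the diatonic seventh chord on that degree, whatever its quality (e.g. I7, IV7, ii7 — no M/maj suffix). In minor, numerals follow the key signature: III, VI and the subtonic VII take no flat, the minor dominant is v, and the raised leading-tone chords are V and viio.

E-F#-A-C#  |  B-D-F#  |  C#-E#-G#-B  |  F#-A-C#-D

i42 - iv - V7 - VI65

E-F#-A-C#: root F# is the tonic; minor seventh chord there is i42.
B-D-F#: minor triad on B = scale degree 4 → iv.
C#-E#-G#-B: dominant seventh chord on C# = scale degree 5 → V7.
F#-A-C#-D: root D is the submediant; major seventh chord there is VI65.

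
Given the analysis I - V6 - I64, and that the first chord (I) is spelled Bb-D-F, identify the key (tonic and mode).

Bb major

I is given as Bb-D-F — a major triad with root Bb.
If Bb is scale degree 1 and the mode makes that degree carry a major triad, the tonic is Bb and the mode is major.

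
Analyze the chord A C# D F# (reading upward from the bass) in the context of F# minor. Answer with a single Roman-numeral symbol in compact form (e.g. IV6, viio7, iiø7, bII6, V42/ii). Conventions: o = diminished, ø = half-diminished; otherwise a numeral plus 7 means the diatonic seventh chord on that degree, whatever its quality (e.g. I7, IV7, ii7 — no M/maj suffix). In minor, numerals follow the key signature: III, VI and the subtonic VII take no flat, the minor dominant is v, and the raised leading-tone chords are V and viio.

VI43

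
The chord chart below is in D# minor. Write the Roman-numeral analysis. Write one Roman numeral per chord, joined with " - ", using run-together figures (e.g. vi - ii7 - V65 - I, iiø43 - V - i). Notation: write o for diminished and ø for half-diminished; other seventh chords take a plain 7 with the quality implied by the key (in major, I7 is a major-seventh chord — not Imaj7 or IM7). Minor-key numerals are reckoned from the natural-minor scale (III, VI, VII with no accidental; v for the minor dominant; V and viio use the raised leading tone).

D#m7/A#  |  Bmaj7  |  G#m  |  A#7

i43 - VI7 - iv - V7

D#m7/A# has root D#, degree 1 in D# minor, so i43.
Bmaj7 has root B, degree 6 in D# minor, so VI7.
G#m: minor triad on G# = scale degree 4 → iv.
A#7: dominant seventh chord on A# = scale degree 5 → V7.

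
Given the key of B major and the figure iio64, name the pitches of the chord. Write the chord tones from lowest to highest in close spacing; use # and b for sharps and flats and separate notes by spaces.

Scale degree 2 in B major is C#; here the chord built on it is altered to a diminished triad. iio64 is the diminished supertonic triad, borrowed from the parallel minor.
So the chord is C#-E-G, a diminished triad.
The figured bass 64 indicates second inversion, placing the fifth (G) in the bass: G-C#-E.

G C# E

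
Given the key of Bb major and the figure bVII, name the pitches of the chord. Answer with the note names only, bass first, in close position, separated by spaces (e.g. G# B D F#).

Ab C Eb

Scale degree 7 in Bb major is A; lowering it a half step gives Ab. bVII is a major triad on the lowered seventh degree (the subtonic), borrowed from the parallel minor.
So the chord is Ab-C-Eb.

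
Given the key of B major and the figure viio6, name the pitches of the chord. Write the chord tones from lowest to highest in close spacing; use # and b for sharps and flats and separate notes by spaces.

C# E A#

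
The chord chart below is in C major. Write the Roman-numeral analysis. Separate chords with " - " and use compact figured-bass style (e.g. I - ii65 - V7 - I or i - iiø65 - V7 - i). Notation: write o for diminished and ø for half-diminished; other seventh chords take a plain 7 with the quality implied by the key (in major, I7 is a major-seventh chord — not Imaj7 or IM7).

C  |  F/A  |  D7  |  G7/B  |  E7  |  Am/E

C has root C, degree 1 in C major, so I.
F/A: root F is the subdominant; major triad there is IV6.
D7 is the secondary dominant of V (dominant seventh chord on D): V7/V.
G7/B: root G is the dominant; dominant seventh chord there is V65.
E7 is the secondary dominant of vi (dominant seventh chord on E): V7/vi.
Am/E: minor triad on A = scale degree 6 → vi64.

I - IV6 - V7/V - V65 - V7/vi - vi64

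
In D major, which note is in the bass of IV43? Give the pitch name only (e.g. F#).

D

IV in D major has root G; the chord is G-B-D-F#.
The figure 43 means second inversion — the fifth is in the bass.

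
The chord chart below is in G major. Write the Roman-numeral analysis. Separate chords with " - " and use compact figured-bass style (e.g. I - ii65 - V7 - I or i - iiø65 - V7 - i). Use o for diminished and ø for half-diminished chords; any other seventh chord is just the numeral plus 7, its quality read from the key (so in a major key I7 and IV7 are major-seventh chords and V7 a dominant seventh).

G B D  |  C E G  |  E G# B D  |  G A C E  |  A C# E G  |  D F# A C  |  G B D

I - IV - V7/ii - ii42 - V7/V - V7 - I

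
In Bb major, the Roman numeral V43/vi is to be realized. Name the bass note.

A

The applied chord V43/vi is rooted on D: D-F#-A-C.
The figure 43 means second inversion — the fifth is in the bass.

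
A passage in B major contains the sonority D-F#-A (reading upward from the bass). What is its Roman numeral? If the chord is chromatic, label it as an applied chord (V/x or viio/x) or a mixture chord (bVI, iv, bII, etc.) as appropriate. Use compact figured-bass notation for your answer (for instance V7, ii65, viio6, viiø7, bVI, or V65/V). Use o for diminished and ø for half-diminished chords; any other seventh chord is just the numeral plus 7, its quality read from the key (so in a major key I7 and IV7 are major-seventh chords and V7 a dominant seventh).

Stacked in thirds the chord is D-F#-A: a major triad on D.
D is the lowered third degree of B major (diatonic 3 would be D#). This is a major triad on the lowered third degree, borrowed from the parallel minor.

bIII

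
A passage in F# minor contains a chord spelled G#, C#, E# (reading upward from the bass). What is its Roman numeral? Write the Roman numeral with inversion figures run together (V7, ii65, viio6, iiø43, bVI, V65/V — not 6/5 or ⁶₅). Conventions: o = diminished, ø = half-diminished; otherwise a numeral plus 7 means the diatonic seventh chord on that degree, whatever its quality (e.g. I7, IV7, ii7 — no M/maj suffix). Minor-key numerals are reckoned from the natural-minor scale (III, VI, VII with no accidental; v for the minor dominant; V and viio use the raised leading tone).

V64

The pitches C#-E#-G# form a major triad rooted on C#.
In F# minor, C# is the dominant; the diatonic major triad there is V.
With G# in the bass the chord is in second inversion, so the figured bass is 64.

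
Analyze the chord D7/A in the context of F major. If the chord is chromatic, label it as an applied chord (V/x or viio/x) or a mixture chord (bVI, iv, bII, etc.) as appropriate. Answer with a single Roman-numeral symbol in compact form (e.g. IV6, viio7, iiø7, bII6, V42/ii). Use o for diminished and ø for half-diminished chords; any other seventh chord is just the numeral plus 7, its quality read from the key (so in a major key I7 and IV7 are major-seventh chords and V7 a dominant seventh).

V43/ii

Stacked in thirds the chord is D-F#-A-C: a dominant seventh chord on D.
D is not a diatonic chord root with this quality in F major, but it lies a perfect fifth above G (ii), so the chord functions as an applied dominant of ii.
With A in the bass the chord is in second inversion, so the figured bass is 43.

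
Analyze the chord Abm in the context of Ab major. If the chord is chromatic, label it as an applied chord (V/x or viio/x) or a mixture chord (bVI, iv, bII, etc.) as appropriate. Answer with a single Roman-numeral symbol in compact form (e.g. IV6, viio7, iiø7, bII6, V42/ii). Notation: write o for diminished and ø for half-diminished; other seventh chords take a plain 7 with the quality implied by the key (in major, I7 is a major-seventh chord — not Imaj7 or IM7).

i

The pitches Ab-Cb-Eb form a minor triad rooted on Ab.
Ab is the first degree of Ab major. This is the minor tonic, borrowed from the parallel minor.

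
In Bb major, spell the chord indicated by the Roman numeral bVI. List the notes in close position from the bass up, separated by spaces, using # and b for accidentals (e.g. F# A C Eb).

Scale degree 6 in Bb major is G; lowering it a half step gives Gb. bVI is a major triad on the lowered sixth degree, borrowed from the parallel minor.
So the chord is Gb-Bb-Db, a major triad.

Gb Bb Db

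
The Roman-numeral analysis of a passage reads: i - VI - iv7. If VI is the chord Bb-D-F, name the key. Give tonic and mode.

D minor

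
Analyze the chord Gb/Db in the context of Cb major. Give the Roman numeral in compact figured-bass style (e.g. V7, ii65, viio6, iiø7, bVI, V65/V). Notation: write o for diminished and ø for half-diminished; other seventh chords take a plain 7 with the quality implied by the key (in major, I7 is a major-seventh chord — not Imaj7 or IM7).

The pitches Gb-Bb-Db form a major triad rooted on Gb.
In Cb major, Gb is the dominant; the diatonic major triad there is V.
With Db in the bass the chord is in second inversion, so the figured bass is 64.

V64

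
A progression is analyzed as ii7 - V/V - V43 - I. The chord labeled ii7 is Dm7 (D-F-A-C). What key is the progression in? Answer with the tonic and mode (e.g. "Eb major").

The anchor chord is a minor seventh chord on D, labeled ii7.
If D is scale degree 2 and the mode makes that degree carry a minor seventh chord, the tonic is C and the mode is major.

C major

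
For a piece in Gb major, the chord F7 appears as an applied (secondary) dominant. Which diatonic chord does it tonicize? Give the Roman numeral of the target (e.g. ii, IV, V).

The chord is a dominant seventh chord on F.
A dominant resolves down a perfect fifth: F → Bb. In Gb major, Bb is scale degree 3, i.e. iii.

iii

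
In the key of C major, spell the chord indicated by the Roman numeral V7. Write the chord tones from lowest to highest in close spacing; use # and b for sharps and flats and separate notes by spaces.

G B D F

In C major, the dominant is G, and the diatonic chord built there is a dominant seventh chord.
Stacking thirds from G gives G-B-D-F.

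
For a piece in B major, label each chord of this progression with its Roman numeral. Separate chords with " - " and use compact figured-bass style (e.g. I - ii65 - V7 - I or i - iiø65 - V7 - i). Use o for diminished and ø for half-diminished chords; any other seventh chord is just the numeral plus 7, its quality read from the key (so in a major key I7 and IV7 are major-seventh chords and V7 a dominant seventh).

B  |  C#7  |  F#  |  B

I - V7/V - V - I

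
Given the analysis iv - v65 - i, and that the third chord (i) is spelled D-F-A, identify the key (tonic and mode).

i is given as D-F-A — a minor triad with root D.
If D is scale degree 1 and the mode makes that degree carry a minor triad, the tonic is D and the mode is minor.

D minor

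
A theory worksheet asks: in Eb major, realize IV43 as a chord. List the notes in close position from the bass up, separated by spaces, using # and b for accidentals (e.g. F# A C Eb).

The numeral's case and figure indicate a major seventh chord. In Eb major its root, the fourth degree, is Ab.
That chord is spelled Ab-C-Eb-G.
With the 43 figure the chord is in second inversion; from the bass Eb upward in close position it reads Eb-G-Ab-C.

Eb G Ab C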